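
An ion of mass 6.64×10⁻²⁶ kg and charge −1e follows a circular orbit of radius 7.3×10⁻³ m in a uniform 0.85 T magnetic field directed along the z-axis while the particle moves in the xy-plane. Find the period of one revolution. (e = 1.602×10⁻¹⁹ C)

T ≈ 3.1×10⁻⁶ s

The cyclotron period depends only on m, q, B: T = 2πm/(|q|B).
T = 2π(6.64×10⁻²⁶)/((1.602×10⁻¹⁹)(0.85)) ≈ 3.1×10⁻⁶ s.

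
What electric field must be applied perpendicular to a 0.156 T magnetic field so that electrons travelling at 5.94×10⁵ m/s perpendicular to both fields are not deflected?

E = 9.27×10⁴ V/m

For straight-line motion qE = qvB, so E = vB.
E = 5.94×10⁵ × 0.156 = 9.27×10⁴ V/m.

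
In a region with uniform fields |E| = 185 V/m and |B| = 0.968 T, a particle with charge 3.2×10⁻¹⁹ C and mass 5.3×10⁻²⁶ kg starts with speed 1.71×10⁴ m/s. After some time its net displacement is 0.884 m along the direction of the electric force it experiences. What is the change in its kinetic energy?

The magnetic force is always ⟂ v and does no work; only the electric force changes KE.
ΔKE = F_E · d = |q|E d = (3.2×10⁻¹⁹)(185)(0.884) ≈ 5.23×10⁻¹⁷ J.

ΔKE ≈ 5.23×10⁻¹⁷ J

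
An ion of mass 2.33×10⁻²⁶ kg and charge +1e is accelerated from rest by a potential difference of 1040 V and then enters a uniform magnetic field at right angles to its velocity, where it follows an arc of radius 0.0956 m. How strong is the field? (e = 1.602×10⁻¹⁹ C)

v = √(2|q|V/m) = √(2·1.602×10⁻¹⁹·1040/2.33×10⁻²⁶) ≈ 1.196×10⁵ m/s.
B = mv/(|q|r) = (2.33×10⁻²⁶)(1.196×10⁵)/((1.602×10⁻¹⁹)(0.0956)) ≈ 0.182 T.

B ≈ 0.182 T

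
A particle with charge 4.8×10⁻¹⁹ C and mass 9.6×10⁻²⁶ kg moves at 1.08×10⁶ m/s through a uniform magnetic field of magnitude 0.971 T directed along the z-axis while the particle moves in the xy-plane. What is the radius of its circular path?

r ≈ 0.222 m

The magnetic force provides the centripetal force: |q|vB = mv²/r.
r = mv/(|q|B) = (9.6×10⁻²⁶)(1.08×10⁶)/((4.8×10⁻¹⁹)(0.971)) ≈ 0.222 m.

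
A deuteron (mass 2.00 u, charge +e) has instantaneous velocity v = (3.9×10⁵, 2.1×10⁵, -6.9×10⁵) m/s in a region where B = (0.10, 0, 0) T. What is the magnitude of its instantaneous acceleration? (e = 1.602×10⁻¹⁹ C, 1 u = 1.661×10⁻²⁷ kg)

v×B = (0, -6.90×10⁴, -2.10×10⁴) N/C.
F = q v×B = (1.602×10⁻¹⁹ C)·(0, -6.90×10⁴, -2.10×10⁴) = (0, -1.11×10⁻¹⁴, -3.36×10⁻¹⁵) N.
|a| = |F|/m = 1.155×10⁻¹⁴/3.322×10⁻²⁷ ≈ 3.48×10¹² m/s².

|a| ≈ 3.48×10¹² m/s²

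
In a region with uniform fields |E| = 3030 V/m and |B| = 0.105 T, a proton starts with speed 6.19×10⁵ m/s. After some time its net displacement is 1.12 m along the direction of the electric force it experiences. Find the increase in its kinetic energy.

The magnetic force is always ⟂ v and does no work; only the electric force changes KE.
ΔKE = F_E · d = |q|E d = (1.602×10⁻¹⁹)(3030)(1.12) ≈ 5.44×10⁻¹⁶ J.

ΔKE ≈ 5.44×10⁻¹⁶ J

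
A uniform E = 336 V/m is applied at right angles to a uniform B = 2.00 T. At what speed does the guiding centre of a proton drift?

The steady drift has the magnetic force balancing the electric force, so v_d = E/B.
v_d = 336/2.00 = 168 m/s.

v_d ≈ 168 m/s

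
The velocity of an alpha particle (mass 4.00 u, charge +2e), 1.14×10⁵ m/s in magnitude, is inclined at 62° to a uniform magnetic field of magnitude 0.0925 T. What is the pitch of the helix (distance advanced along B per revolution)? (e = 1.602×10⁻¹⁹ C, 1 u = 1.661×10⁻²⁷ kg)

p ≈ 0.0754 m

v∥ = v cosθ = 1.14×10⁵·cos62° ≈ 5.352×10⁴ m/s.
T = 2πm/(|q|B) = 2π(6.644×10⁻²⁷)/((3.204×10⁻¹⁹)(0.0925)) ≈ 1.409×10⁻⁶ s.
pitch = v∥ T = (5.352×10⁴)(1.409×10⁻⁶) ≈ 0.0754 m.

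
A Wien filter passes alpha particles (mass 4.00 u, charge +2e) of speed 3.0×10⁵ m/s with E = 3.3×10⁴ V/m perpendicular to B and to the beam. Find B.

Balance of forces in the selector: qE = qvB ⇒ B = E/v.
B = 3.3×10⁴/3.0×10⁵ = 0.11 T.

B = 0.11 T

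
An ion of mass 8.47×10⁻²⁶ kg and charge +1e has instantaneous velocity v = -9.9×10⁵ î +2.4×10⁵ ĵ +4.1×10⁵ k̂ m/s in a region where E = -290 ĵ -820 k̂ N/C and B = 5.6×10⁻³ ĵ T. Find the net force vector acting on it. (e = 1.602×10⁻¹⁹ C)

v×B = (-2300, 0, -5540) N/C.
E + v×B = (-2300, -290, -6360) N/C.
F = q(E + v×B) = (1.602×10⁻¹⁹ C)·(-2300, -290, -6360) = (-3.68×10⁻¹⁶, -4.65×10⁻¹⁷, -1.02×10⁻¹⁵) N.

F ≈ (-3.68×10⁻¹⁶, -4.65×10⁻¹⁷, -1.02×10⁻¹⁵) N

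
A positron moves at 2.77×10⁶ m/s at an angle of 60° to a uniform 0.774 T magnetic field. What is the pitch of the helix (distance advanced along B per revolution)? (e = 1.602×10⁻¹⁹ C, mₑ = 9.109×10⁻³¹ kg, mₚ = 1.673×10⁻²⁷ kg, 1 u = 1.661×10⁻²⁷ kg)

p ≈ 6.39×10⁻⁵ m

v∥ = v cosθ = 2.77×10⁶·cos60° ≈ 1.385×10⁶ m/s.
T = 2πm/(|q|B) = 2π(9.109×10⁻³¹)/((1.602×10⁻¹⁹)(0.774)) ≈ 4.616×10⁻¹¹ s.
pitch = v∥ T = (1.385×10⁶)(4.616×10⁻¹¹) ≈ 6.39×10⁻⁵ m.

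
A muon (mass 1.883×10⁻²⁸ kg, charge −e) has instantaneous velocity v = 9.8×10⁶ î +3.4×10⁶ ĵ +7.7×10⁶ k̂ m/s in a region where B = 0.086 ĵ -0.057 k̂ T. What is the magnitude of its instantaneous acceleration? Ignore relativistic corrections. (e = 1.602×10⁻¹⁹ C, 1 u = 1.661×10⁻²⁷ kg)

|a| ≈ 1.13×10¹⁵ m/s²

v×B = (-8.56×10⁵, 5.59×10⁵, 8.43×10⁵) N/C.
F = q v×B = (−1.602×10⁻¹⁹ C)·(-8.56×10⁵, 5.59×10⁵, 8.43×10⁵) = (1.37×10⁻¹³, -8.95×10⁻¹⁴, -1.35×10⁻¹³) N.
|a| = |F|/m = 2.122×10⁻¹³/1.883×10⁻²⁸ ≈ 1.13×10¹⁵ m/s².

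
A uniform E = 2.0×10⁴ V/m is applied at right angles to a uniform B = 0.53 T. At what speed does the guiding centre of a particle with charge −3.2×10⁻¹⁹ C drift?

In crossed fields the guiding centre drifts at v_d = |E×B|/B² = E/B, independent of charge and mass.
v_d = 2.0×10⁴/0.53 = 3.8×10⁴ m/s.

v_d ≈ 3.8×10⁴ m/s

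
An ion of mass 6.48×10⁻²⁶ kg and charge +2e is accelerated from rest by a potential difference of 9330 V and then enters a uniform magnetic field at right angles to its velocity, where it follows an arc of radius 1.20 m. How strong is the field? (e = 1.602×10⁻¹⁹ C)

B ≈ 0.0512 T

v = √(2|q|V/m) = √(2·3.204×10⁻¹⁹·9330/6.48×10⁻²⁶) ≈ 3.037×10⁵ m/s.
B = mv/(|q|r) = (6.48×10⁻²⁶)(3.037×10⁵)/((3.204×10⁻¹⁹)(1.20)) ≈ 0.0512 T.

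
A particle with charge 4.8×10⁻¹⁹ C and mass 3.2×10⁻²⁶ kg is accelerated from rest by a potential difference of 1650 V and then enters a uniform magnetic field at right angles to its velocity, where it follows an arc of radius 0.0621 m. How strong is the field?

v = √(2|q|V/m) = √(2·4.8×10⁻¹⁹·1650/3.2×10⁻²⁶) ≈ 2.225×10⁵ m/s.
B = mv/(|q|r) = (3.2×10⁻²⁶)(2.225×10⁵)/((4.8×10⁻¹⁹)(0.0621)) ≈ 0.239 T.

B ≈ 0.239 T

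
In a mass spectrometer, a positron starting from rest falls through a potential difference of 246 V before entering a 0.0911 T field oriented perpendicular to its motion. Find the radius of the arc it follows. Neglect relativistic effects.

Acceleration: |q|V = ½mv² ⇒ v = √(2|q|V/m) = √(2·1.602×10⁻¹⁹·246/9.109×10⁻³¹) ≈ 9.302×10⁶ m/s.
In the field: r = mv/(|q|B) = (9.109×10⁻³¹)(9.302×10⁶)/((1.602×10⁻¹⁹)(0.0911)) ≈ 5.81×10⁻⁴ m.

r ≈ 5.81×10⁻⁴ m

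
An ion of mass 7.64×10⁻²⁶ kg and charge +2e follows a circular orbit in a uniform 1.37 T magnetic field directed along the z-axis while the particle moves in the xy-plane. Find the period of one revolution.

T ≈ 1.09×10⁻⁶ s

The cyclotron period depends only on m, q, B: T = 2πm/(|q|B).
T = 2π(7.64×10⁻²⁶)/((3.204×10⁻¹⁹)(1.37)) ≈ 1.09×10⁻⁶ s.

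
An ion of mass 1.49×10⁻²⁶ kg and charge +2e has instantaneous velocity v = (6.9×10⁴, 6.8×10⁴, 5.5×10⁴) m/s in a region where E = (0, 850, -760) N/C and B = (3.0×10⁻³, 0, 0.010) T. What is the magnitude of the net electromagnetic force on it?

|F| ≈ 3.92×10⁻¹⁶ N

v×B = (680, -525, -204) N/C.
E + v×B = (680, 325, -964) N/C.
F = q(E + v×B) = (3.204×10⁻¹⁹ C)·(680, 325, -964) = (2.18×10⁻¹⁶, 1.04×10⁻¹⁶, -3.09×10⁻¹⁶) N.
|F| = 3.92×10⁻¹⁶ N.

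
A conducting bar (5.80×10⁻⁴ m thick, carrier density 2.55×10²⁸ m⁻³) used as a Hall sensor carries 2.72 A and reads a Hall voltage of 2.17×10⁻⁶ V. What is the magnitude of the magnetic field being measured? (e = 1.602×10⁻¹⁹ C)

From V_H = IB/(n e t), B = V_H n e t / I.
B = (2.17×10⁻⁶)(2.55×10²⁸)(1.602×10⁻¹⁹)(5.80×10⁻⁴)/2.72 ≈ 1.89 T.

B ≈ 1.89 T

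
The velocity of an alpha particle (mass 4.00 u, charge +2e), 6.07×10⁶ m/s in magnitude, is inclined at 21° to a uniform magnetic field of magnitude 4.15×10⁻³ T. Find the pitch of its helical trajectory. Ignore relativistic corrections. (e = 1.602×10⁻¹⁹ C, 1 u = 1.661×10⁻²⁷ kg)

p ≈ 178 m

v∥ = v cosθ = 6.07×10⁶·cos21° ≈ 5.667×10⁶ m/s.
T = 2πm/(|q|B) = 2π(6.644×10⁻²⁷)/((3.204×10⁻¹⁹)(4.15×10⁻³)) ≈ 3.140×10⁻⁵ s.
pitch = v∥ T = (5.667×10⁶)(3.140×10⁻⁵) ≈ 178 m.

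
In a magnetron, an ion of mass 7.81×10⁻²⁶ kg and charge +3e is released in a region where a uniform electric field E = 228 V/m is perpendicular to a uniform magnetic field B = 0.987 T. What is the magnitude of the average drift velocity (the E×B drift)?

v_d ≈ 231 m/s

The E×B drift speed is v_d = E/B.
v_d = 228/0.987 = 231 m/s.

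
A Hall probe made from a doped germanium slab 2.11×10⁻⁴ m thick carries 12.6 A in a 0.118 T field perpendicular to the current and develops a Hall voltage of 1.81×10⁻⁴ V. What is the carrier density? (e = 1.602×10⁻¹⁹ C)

n ≈ 2.43×10²⁶ m⁻³

From V_H = IB/(n e t), n = IB/(V_H e t).
n = (12.6)(0.118)/((1.81×10⁻⁴)(1.602×10⁻¹⁹)(2.11×10⁻⁴)) ≈ 2.43×10²⁶ m⁻³.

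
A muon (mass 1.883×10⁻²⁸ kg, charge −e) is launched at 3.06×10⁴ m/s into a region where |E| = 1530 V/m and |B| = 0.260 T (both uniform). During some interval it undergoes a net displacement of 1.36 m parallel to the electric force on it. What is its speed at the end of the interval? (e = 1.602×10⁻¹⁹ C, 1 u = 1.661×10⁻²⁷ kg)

v_f ≈ 1.88×10⁶ m/s

B does no work; ΔKE = |q|E d.
½mv_f² = ½mv₀² + |q|Ed = ½(1.883×10⁻²⁸)(3.06×10⁴)² + (1.602×10⁻¹⁹)(1530)(1.36) ≈ 8.816×10⁻²⁰ J + 3.333×10⁻¹⁶ J ≈ 3.334×10⁻¹⁶ J.
v_f = √(2·3.334×10⁻¹⁶/1.883×10⁻²⁸) ≈ 1.88×10⁶ m/s.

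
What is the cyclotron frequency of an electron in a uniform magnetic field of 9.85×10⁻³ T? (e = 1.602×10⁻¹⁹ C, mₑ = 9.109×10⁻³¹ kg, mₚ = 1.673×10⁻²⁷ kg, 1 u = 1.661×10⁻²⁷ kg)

f = |q|B/(2πm).
f = (1.602×10⁻¹⁹)(9.85×10⁻³)/(2π·9.109×10⁻³¹) ≈ 2.76×10⁸ Hz.

f ≈ 2.76×10⁸ Hz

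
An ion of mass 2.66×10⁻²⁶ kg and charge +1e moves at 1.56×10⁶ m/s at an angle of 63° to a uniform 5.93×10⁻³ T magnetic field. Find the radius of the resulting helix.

r ≈ 38.9 m

v⊥ = v sinθ = 1.56×10⁶·sin63° ≈ 1.390×10⁶ m/s.
r = m v⊥/(|q|B) = (2.66×10⁻²⁶)(1.390×10⁶)/((1.602×10⁻¹⁹)(5.93×10⁻³)) ≈ 38.9 m.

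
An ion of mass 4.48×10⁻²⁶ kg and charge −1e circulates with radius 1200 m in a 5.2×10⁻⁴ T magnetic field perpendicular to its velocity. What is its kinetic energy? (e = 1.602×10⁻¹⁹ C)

KE ≈ 1.1×10⁻¹³ J

v = |q|Br/m, then KE = ½mv² = (qBr)²/(2m).
v = (1.602×10⁻¹⁹)(5.2×10⁻⁴)(1200)/4.48×10⁻²⁶ ≈ 2.231×10⁶ m/s.
KE = ½(4.48×10⁻²⁶)(2.231×10⁶)² ≈ 1.1×10⁻¹³ J.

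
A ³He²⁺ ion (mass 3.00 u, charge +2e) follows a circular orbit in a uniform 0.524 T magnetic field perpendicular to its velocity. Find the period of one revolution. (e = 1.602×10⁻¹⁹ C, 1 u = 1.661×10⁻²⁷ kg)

The cyclotron period depends only on m, q, B: T = 2πm/(|q|B).
T = 2π(4.983×10⁻²⁷)/((3.204×10⁻¹⁹)(0.524)) ≈ 1.86×10⁻⁷ s.

T ≈ 1.86×10⁻⁷ s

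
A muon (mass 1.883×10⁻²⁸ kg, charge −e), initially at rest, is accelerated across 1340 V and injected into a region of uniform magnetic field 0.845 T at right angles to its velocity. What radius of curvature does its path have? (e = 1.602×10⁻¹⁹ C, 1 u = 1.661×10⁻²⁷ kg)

Acceleration: |q|V = ½mv² ⇒ v = √(2|q|V/m) = √(2·1.602×10⁻¹⁹·1340/1.883×10⁻²⁸) ≈ 1.510×10⁶ m/s.
In the field: r = mv/(|q|B) = (1.883×10⁻²⁸)(1.510×10⁶)/((1.602×10⁻¹⁹)(0.845)) ≈ 2.10×10⁻³ m.

r ≈ 2.10×10⁻³ m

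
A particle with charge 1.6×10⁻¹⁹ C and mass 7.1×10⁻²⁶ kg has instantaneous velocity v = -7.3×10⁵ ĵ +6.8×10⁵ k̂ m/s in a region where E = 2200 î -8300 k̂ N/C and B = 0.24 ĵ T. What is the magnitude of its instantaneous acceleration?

v×B = (-1.63×10⁵, 0, 0) N/C.
E + v×B = (-1.61×10⁵, 0, -8300) N/C.
F = q(E + v×B) = (1.6×10⁻¹⁹ C)·(-1.61×10⁵, 0, -8300) = (-2.58×10⁻¹⁴, 0, -1.33×10⁻¹⁵) N.
|a| = |F|/m = 2.579×10⁻¹⁴/7.1×10⁻²⁶ ≈ 3.63×10¹¹ m/s².

|a| ≈ 3.63×10¹¹ m/s²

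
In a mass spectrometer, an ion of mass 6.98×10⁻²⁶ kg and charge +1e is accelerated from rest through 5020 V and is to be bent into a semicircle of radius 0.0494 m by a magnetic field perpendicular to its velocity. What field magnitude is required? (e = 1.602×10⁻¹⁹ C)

v = √(2|q|V/m) = √(2·1.602×10⁻¹⁹·5020/6.98×10⁻²⁶) ≈ 1.518×10⁵ m/s.
B = mv/(|q|r) = (6.98×10⁻²⁶)(1.518×10⁵)/((1.602×10⁻¹⁹)(0.0494)) ≈ 1.34 T.

B ≈ 1.34 T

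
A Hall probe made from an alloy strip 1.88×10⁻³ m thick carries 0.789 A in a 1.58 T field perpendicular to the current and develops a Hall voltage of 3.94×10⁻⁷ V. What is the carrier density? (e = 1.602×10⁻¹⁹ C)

n ≈ 1.05×10²⁸ m⁻³

From V_H = IB/(n e t), n = IB/(V_H e t).
n = (0.789)(1.58)/((3.94×10⁻⁷)(1.602×10⁻¹⁹)(1.88×10⁻³)) ≈ 1.05×10²⁸ m⁻³.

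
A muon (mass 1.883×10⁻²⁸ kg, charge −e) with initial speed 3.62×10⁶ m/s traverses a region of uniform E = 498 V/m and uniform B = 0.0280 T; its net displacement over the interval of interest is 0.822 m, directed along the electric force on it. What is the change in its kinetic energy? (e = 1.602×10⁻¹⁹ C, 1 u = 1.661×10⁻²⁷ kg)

The magnetic force is always ⟂ v and does no work; only the electric force changes KE.
ΔKE = F_E · d = |q|E d = (1.602×10⁻¹⁹)(498)(0.822) ≈ 6.56×10⁻¹⁷ J.

ΔKE ≈ 6.56×10⁻¹⁷ J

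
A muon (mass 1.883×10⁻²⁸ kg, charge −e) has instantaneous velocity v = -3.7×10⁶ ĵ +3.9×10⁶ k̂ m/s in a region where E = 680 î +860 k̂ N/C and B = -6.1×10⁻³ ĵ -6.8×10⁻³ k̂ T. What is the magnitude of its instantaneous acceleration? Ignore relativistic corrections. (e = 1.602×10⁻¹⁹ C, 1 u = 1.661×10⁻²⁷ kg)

|a| ≈ 4.22×10¹³ m/s²

v×B = (4.90×10⁴, 0, 0) N/C.
E + v×B = (4.96×10⁴, 0, 860) N/C.
F = q(E + v×B) = (−1.602×10⁻¹⁹ C)·(4.96×10⁴, 0, 860) = (-7.95×10⁻¹⁵, 0, -1.38×10⁻¹⁶) N.
|a| = |F|/m = 7.952×10⁻¹⁵/1.883×10⁻²⁸ ≈ 4.22×10¹³ m/s².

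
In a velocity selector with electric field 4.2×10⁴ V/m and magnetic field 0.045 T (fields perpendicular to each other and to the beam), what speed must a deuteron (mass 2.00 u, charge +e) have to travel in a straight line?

v = 9.3×10⁵ m/s

Straight-line motion ⇒ electric and magnetic forces cancel, so E = vB.
v = E/B = 4.2×10⁴/0.045 = 9.3×10⁵ m/s.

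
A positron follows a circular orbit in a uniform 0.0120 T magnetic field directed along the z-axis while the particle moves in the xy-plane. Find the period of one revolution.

The cyclotron period depends only on m, q, B: T = 2πm/(|q|B).
T = 2π(9.109×10⁻³¹)/((1.602×10⁻¹⁹)(0.0120)) ≈ 2.98×10⁻⁹ s.

T ≈ 2.98×10⁻⁹ s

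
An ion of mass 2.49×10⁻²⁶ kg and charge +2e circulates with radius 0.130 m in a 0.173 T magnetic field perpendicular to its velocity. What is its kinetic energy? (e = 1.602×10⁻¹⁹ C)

v = |q|Br/m, then KE = ½mv² = (qBr)²/(2m).
v = (3.204×10⁻¹⁹)(0.173)(0.130)/2.49×10⁻²⁶ ≈ 2.894×10⁵ m/s.
KE = ½(2.49×10⁻²⁶)(2.894×10⁵)² ≈ 1.04×10⁻¹⁵ J.

KE ≈ 1.04×10⁻¹⁵ J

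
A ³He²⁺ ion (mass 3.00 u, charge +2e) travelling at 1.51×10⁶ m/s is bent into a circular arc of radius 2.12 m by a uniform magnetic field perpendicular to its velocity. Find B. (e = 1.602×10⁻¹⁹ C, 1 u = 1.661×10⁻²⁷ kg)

From |q|vB = mv²/r, B = mv/(|q|r).
B = (4.983×10⁻²⁷)(1.51×10⁶)/((3.204×10⁻¹⁹)(2.12)) ≈ 0.0111 T.

B ≈ 0.0111 T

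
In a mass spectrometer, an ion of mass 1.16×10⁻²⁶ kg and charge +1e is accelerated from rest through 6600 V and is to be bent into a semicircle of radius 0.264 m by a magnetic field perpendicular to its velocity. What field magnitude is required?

B ≈ 0.117 T

v = √(2|q|V/m) = √(2·1.602×10⁻¹⁹·6600/1.16×10⁻²⁶) ≈ 4.270×10⁵ m/s.
B = mv/(|q|r) = (1.16×10⁻²⁶)(4.270×10⁵)/((1.602×10⁻¹⁹)(0.264)) ≈ 0.117 T.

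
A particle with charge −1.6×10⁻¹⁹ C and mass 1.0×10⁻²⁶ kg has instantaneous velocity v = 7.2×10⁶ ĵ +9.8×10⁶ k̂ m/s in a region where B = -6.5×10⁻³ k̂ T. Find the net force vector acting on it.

v×B = (-4.68×10⁴, 0, 0) N/C.
F = q v×B = (−1.6×10⁻¹⁹ C)·(-4.68×10⁴, 0, 0) = (7.49×10⁻¹⁵, 0, 0) N.

F ≈ (7.49×10⁻¹⁵, 0, 0) N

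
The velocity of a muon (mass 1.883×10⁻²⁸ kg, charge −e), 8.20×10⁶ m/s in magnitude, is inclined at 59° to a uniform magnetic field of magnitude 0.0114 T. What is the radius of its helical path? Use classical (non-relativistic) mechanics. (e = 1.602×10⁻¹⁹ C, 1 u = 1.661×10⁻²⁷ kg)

v⊥ = v sinθ = 8.20×10⁶·sin59° ≈ 7.029×10⁶ m/s.
r = m v⊥/(|q|B) = (1.883×10⁻²⁸)(7.029×10⁶)/((1.602×10⁻¹⁹)(0.0114)) ≈ 0.725 m.

r ≈ 0.725 m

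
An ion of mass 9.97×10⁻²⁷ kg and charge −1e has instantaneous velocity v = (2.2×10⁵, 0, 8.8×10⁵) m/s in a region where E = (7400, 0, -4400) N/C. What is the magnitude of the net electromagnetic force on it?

|F| ≈ 1.38×10⁻¹⁵ N

Only an electric field acts, so F = qE = (−1.602×10⁻¹⁹ C)·(7400, 0, -4400) = (-1.19×10⁻¹⁵, 0, 7.05×10⁻¹⁶) N.
|F| = 1.38×10⁻¹⁵ N.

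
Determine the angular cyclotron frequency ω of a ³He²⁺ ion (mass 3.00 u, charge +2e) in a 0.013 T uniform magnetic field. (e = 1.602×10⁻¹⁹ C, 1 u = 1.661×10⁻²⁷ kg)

ω ≈ 8.4×10⁵ rad/s

ω = |q|B/m.
ω = (3.204×10⁻¹⁹)(0.013)/4.983×10⁻²⁷ ≈ 8.4×10⁵ rad/s.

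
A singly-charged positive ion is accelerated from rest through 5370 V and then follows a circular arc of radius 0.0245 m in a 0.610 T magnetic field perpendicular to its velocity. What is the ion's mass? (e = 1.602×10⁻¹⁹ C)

m ≈ 3.33×10⁻²⁷ kg

Combine |q|V = ½mv² and r = mv/(|q|B): eliminate v to get m = qB²r²/(2V).
m = (1.602×10⁻¹⁹)(0.610)²(0.0245)²/(2·5370) ≈ 3.33×10⁻²⁷ kg.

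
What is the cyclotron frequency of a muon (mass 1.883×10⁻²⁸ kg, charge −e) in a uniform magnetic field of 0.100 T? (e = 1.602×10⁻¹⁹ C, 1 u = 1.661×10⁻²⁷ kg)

f ≈ 1.35×10⁷ Hz

f = |q|B/(2πm).
f = (1.602×10⁻¹⁹)(0.100)/(2π·1.883×10⁻²⁸) ≈ 1.35×10⁷ Hz.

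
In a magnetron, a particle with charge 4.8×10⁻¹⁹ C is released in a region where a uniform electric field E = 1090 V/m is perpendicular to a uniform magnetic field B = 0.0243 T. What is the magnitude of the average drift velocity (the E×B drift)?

v_d ≈ 4.49×10⁴ m/s

The E×B drift speed is v_d = E/B.
v_d = 1090/0.0243 = 4.49×10⁴ m/s.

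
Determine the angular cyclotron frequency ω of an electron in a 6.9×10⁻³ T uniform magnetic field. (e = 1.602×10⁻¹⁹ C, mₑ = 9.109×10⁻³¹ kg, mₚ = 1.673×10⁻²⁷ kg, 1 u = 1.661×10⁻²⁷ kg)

ω = |q|B/m.
ω = (1.602×10⁻¹⁹)(6.9×10⁻³)/9.109×10⁻³¹ ≈ 1.2×10⁹ rad/s.

ω ≈ 1.2×10⁹ rad/s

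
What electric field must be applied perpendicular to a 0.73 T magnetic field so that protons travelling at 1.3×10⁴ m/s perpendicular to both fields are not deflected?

E = 9500 V/m

For straight-line motion qE = qvB, so E = vB.
E = 1.3×10⁴ × 0.73 = 9500 V/m.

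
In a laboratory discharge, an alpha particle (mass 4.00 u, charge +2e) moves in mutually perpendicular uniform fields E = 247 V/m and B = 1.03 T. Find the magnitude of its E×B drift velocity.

v_d ≈ 240 m/s

The E×B drift speed is v_d = E/B.
v_d = 247/1.03 = 240 m/s.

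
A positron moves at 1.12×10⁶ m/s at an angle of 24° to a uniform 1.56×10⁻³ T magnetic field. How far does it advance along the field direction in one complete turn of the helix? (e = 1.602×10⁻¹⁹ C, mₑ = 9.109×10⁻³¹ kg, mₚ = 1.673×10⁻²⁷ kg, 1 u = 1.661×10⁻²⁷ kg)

v∥ = v cosθ = 1.12×10⁶·cos24° ≈ 1.023×10⁶ m/s.
T = 2πm/(|q|B) = 2π(9.109×10⁻³¹)/((1.602×10⁻¹⁹)(1.56×10⁻³)) ≈ 2.290×10⁻⁸ s.
pitch = v∥ T = (1.023×10⁶)(2.290×10⁻⁸) ≈ 0.0234 m.

p ≈ 0.0234 m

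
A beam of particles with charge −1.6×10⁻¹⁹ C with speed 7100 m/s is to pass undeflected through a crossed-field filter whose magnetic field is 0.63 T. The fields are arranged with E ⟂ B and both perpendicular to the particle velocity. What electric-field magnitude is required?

E = 4500 V/m

For straight-line motion qE = qvB, so E = vB.
E = 7100 × 0.63 = 4500 V/m.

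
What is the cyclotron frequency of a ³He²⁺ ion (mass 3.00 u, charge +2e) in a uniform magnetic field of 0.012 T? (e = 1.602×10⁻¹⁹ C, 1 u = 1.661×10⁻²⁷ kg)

f = |q|B/(2πm).
f = (3.204×10⁻¹⁹)(0.012)/(2π·4.983×10⁻²⁷) ≈ 1.2×10⁵ Hz.

f ≈ 1.2×10⁵ Hz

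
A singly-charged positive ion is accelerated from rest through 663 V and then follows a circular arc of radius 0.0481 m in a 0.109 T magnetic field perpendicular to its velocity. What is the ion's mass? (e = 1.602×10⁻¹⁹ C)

m ≈ 3.32×10⁻²⁷ kg

Combine |q|V = ½mv² and r = mv/(|q|B): eliminate v to get m = qB²r²/(2V).
m = (1.602×10⁻¹⁹)(0.109)²(0.0481)²/(2·663) ≈ 3.32×10⁻²⁷ kg.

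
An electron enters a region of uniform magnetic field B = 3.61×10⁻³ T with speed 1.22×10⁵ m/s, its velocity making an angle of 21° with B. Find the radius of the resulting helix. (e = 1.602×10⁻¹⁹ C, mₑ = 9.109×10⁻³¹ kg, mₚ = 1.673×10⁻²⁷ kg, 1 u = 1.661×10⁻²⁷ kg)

r ≈ 6.89×10⁻⁵ m

v⊥ = v sinθ = 1.22×10⁵·sin21° ≈ 4.372×10⁴ m/s.
r = m v⊥/(|q|B) = (9.109×10⁻³¹)(4.372×10⁴)/((1.602×10⁻¹⁹)(3.61×10⁻³)) ≈ 6.89×10⁻⁵ m.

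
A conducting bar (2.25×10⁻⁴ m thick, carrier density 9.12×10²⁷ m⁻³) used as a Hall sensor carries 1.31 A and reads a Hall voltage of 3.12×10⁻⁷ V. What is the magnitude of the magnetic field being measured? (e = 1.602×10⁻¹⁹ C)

From V_H = IB/(n e t), B = V_H n e t / I.
B = (3.12×10⁻⁷)(9.12×10²⁷)(1.602×10⁻¹⁹)(2.25×10⁻⁴)/1.31 ≈ 0.0783 T.

B ≈ 0.0783 T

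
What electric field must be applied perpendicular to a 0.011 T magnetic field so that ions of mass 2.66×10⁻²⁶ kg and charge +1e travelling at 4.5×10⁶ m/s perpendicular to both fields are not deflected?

For straight-line motion qE = qvB, so E = vB.
E = 4.5×10⁶ × 0.011 = 5.0×10⁴ V/m.

E = 5.0×10⁴ V/m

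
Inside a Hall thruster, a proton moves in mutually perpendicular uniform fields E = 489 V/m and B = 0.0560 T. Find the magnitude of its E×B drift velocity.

v_d ≈ 8730 m/s

The steady drift has the magnetic force balancing the electric force, so v_d = E/B.
v_d = 489/0.0560 = 8730 m/s.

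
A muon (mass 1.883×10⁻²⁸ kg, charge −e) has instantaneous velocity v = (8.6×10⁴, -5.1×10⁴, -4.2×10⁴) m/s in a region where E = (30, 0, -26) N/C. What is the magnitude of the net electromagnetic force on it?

|F| ≈ 6.36×10⁻¹⁸ N

Only an electric field acts, so F = qE = (−1.602×10⁻¹⁹ C)·(30.0, 0, -26.0) = (-4.81×10⁻¹⁸, 0, 4.17×10⁻¹⁸) N.
|F| = 6.36×10⁻¹⁸ N.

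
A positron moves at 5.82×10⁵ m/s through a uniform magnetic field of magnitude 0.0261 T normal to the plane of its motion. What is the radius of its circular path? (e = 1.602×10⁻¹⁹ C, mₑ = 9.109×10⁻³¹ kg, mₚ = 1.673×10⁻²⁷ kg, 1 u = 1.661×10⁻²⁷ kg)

The magnetic force provides the centripetal force: |q|vB = mv²/r.
r = mv/(|q|B) = (9.109×10⁻³¹)(5.82×10⁵)/((1.602×10⁻¹⁹)(0.0261)) ≈ 1.27×10⁻⁴ m.

r ≈ 1.27×10⁻⁴ m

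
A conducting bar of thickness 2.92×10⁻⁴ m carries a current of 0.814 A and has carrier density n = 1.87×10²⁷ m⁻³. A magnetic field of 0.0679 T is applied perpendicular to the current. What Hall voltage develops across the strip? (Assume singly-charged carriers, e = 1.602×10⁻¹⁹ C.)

V_H = IB/(n e t).
V_H = (0.814)(0.0679)/((1.87×10²⁷)(1.602×10⁻¹⁹)(2.92×10⁻⁴)) ≈ 6.32×10⁻⁷ V.

V_H ≈ 6.32×10⁻⁷ V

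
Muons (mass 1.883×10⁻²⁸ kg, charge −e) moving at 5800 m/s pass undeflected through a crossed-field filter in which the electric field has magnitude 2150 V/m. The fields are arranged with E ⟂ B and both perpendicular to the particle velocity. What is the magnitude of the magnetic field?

B = 0.371 T

Balance of forces in the selector: qE = qvB ⇒ B = E/v.
B = 2150/5800 = 0.371 T.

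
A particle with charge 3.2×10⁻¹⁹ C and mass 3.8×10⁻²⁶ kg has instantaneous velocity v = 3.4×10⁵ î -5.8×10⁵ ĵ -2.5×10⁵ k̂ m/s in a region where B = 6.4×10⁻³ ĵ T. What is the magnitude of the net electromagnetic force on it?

|F| ≈ 8.64×10⁻¹⁶ N

v×B = (1600, 0, 2180) N/C.
F = q v×B = (3.2×10⁻¹⁹ C)·(1600, 0, 2180) = (5.12×10⁻¹⁶, 0, 6.96×10⁻¹⁶) N.
|F| = 8.64×10⁻¹⁶ N.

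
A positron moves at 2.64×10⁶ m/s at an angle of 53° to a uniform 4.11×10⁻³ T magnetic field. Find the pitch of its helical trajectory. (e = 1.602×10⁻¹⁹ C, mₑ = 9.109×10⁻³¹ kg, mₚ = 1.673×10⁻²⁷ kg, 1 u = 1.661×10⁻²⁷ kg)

p ≈ 0.0138 m

v∥ = v cosθ = 2.64×10⁶·cos53° ≈ 1.589×10⁶ m/s.
T = 2πm/(|q|B) = 2π(9.109×10⁻³¹)/((1.602×10⁻¹⁹)(4.11×10⁻³)) ≈ 8.693×10⁻⁹ s.
pitch = v∥ T = (1.589×10⁶)(8.693×10⁻⁹) ≈ 0.0138 m.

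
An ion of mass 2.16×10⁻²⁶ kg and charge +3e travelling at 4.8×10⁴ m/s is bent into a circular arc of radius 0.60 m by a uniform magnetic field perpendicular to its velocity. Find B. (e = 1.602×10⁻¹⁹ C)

B ≈ 3.6×10⁻³ T

From |q|vB = mv²/r, B = mv/(|q|r).
B = (2.16×10⁻²⁶)(4.8×10⁴)/((4.806×10⁻¹⁹)(0.60)) ≈ 3.6×10⁻³ T.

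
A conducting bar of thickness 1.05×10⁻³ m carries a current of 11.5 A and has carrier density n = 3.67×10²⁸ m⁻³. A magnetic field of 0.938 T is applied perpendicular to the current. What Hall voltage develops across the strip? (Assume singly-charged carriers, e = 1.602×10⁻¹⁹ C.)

V_H ≈ 1.75×10⁻⁶ V

V_H = IB/(n e t).
V_H = (11.5)(0.938)/((3.67×10²⁸)(1.602×10⁻¹⁹)(1.05×10⁻³)) ≈ 1.75×10⁻⁶ V.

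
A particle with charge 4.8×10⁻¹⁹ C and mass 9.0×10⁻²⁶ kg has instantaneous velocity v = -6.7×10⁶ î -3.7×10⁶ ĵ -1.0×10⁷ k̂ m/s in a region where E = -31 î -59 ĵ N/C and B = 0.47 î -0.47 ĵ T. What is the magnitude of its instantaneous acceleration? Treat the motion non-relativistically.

v×B = (-4.70×10⁶, -4.70×10⁶, 4.89×10⁶) N/C.
E + v×B = (-4.70×10⁶, -4.70×10⁶, 4.89×10⁶) N/C.
F = q(E + v×B) = (4.8×10⁻¹⁹ C)·(-4.70×10⁶, -4.70×10⁶, 4.89×10⁶) = (-2.26×10⁻¹², -2.26×10⁻¹², 2.35×10⁻¹²) N.
|a| = |F|/m = 3.960×10⁻¹²/9.0×10⁻²⁶ ≈ 4.40×10¹³ m/s².

|a| ≈ 4.40×10¹³ m/s²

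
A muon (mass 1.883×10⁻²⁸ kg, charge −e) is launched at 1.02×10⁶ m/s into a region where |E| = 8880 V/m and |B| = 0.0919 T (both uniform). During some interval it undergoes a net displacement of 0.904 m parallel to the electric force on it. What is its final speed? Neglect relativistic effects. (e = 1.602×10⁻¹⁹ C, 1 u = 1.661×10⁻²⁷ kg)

B does no work; ΔKE = |q|E d.
½mv_f² = ½mv₀² + |q|Ed = ½(1.883×10⁻²⁸)(1.02×10⁶)² + (1.602×10⁻¹⁹)(8880)(0.904) ≈ 9.795×10⁻¹⁷ J + 1.286×10⁻¹⁵ J ≈ 1.384×10⁻¹⁵ J.
v_f = √(2·1.384×10⁻¹⁵/1.883×10⁻²⁸) ≈ 3.83×10⁶ m/s.

v_f ≈ 3.83×10⁶ m/s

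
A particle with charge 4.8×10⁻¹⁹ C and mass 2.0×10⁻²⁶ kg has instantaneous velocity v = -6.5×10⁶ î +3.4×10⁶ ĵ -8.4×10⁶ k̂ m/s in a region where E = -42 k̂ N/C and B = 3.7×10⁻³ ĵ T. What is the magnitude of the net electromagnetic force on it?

v×B = (3.11×10⁴, 0, -2.40×10⁴) N/C.
E + v×B = (3.11×10⁴, 0, -2.41×10⁴) N/C.
F = q(E + v×B) = (4.8×10⁻¹⁹ C)·(3.11×10⁴, 0, -2.41×10⁴) = (1.49×10⁻¹⁴, 0, -1.16×10⁻¹⁴) N.
|F| = 1.89×10⁻¹⁴ N.

|F| ≈ 1.89×10⁻¹⁴ N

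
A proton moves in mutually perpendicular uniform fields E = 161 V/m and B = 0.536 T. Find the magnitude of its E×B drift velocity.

v_d ≈ 300 m/s

The E×B drift speed is v_d = E/B.
v_d = 161/0.536 = 300 m/s.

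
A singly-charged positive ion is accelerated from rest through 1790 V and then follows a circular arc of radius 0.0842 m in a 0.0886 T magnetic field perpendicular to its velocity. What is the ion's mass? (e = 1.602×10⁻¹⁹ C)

m ≈ 2.49×10⁻²⁷ kg

Combine |q|V = ½mv² and r = mv/(|q|B): eliminate v to get m = qB²r²/(2V).
m = (1.602×10⁻¹⁹)(0.0886)²(0.0842)²/(2·1790) ≈ 2.49×10⁻²⁷ kg.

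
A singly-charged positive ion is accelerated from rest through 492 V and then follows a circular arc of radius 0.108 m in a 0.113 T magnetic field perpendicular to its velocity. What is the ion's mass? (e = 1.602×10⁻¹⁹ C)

Combine |q|V = ½mv² and r = mv/(|q|B): eliminate v to get m = qB²r²/(2V).
m = (1.602×10⁻¹⁹)(0.113)²(0.108)²/(2·492) ≈ 2.42×10⁻²⁶ kg.

m ≈ 2.42×10⁻²⁶ kg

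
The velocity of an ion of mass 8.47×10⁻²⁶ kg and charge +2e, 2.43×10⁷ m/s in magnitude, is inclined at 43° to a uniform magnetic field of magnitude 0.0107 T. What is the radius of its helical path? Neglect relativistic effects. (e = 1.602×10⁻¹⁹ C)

r ≈ 409 m

v⊥ = v sinθ = 2.43×10⁷·sin43° ≈ 1.657×10⁷ m/s.
r = m v⊥/(|q|B) = (8.47×10⁻²⁶)(1.657×10⁷)/((3.204×10⁻¹⁹)(0.0107)) ≈ 409 m.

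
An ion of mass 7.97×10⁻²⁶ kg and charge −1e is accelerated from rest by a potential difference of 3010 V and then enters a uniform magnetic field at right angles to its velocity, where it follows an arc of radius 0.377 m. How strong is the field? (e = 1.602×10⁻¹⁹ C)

v = √(2|q|V/m) = √(2·1.602×10⁻¹⁹·3010/7.97×10⁻²⁶) ≈ 1.100×10⁵ m/s.
B = mv/(|q|r) = (7.97×10⁻²⁶)(1.100×10⁵)/((1.602×10⁻¹⁹)(0.377)) ≈ 0.145 T.

B ≈ 0.145 T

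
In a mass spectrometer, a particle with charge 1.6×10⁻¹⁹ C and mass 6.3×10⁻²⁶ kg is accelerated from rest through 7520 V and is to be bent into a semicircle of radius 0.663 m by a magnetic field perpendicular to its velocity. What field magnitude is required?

v = √(2|q|V/m) = √(2·1.6×10⁻¹⁹·7520/6.3×10⁻²⁶) ≈ 1.954×10⁵ m/s.
B = mv/(|q|r) = (6.3×10⁻²⁶)(1.954×10⁵)/((1.6×10⁻¹⁹)(0.663)) ≈ 0.116 T.

B ≈ 0.116 T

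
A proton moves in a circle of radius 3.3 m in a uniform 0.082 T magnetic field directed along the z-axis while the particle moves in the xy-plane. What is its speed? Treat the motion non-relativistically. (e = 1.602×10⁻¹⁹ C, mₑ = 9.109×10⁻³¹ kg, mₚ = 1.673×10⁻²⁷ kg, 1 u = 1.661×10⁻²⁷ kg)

From |q|vB = mv²/r, v = |q|Br/m.
v = (1.602×10⁻¹⁹)(0.082)(3.3)/1.673×10⁻²⁷ ≈ 2.6×10⁷ m/s.

v ≈ 2.6×10⁷ m/s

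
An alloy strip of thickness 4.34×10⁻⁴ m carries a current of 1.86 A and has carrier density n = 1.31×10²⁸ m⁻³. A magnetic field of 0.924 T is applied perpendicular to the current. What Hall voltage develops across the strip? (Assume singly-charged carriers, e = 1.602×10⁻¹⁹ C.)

V_H ≈ 1.89×10⁻⁶ V

V_H = IB/(n e t).
V_H = (1.86)(0.924)/((1.31×10²⁸)(1.602×10⁻¹⁹)(4.34×10⁻⁴)) ≈ 1.89×10⁻⁶ V.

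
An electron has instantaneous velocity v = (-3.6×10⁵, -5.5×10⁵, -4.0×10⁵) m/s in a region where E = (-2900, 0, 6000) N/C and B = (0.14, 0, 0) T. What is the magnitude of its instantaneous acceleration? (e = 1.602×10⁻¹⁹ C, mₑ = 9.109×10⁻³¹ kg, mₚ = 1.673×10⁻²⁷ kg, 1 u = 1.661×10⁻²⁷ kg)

v×B = (0, -5.60×10⁴, 7.70×10⁴) N/C.
E + v×B = (-2900, -5.60×10⁴, 8.30×10⁴) N/C.
F = q(E + v×B) = (−1.602×10⁻¹⁹ C)·(-2900, -5.60×10⁴, 8.30×10⁴) = (4.65×10⁻¹⁶, 8.97×10⁻¹⁵, -1.33×10⁻¹⁴) N.
|a| = |F|/m = 1.605×10⁻¹⁴/9.109×10⁻³¹ ≈ 1.76×10¹⁶ m/s².

|a| ≈ 1.76×10¹⁶ m/s²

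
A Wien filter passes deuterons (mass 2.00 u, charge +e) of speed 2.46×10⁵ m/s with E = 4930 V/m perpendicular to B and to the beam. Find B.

Balance of forces in the selector: qE = qvB ⇒ B = E/v.
B = 4930/2.46×10⁵ = 0.0200 T.

B = 0.0200 T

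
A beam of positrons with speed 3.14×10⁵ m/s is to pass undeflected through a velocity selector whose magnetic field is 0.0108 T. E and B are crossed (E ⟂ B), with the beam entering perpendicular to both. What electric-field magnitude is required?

E = 3390 V/m

For straight-line motion qE = qvB, so E = vB.
E = 3.14×10⁵ × 0.0108 = 3390 V/m.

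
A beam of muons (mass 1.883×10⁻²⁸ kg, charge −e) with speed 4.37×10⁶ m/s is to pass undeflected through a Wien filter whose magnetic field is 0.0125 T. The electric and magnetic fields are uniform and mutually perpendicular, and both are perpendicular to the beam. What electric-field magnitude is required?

E = 5.46×10⁴ V/m

For straight-line motion qE = qvB, so E = vB.
E = 4.37×10⁶ × 0.0125 = 5.46×10⁴ V/m.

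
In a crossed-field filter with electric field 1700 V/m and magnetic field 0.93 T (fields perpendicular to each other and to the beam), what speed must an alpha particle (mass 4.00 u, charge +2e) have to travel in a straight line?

Straight-line motion ⇒ electric and magnetic forces cancel, so E = vB.
v = E/B = 1700/0.93 = 1800 m/s.
The result is independent of the particle's charge and mass.

v = 1800 m/s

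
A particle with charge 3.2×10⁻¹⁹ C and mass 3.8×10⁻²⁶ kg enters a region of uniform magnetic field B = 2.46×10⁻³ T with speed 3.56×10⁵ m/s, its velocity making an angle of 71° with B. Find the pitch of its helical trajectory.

v∥ = v cosθ = 3.56×10⁵·cos71° ≈ 1.159×10⁵ m/s.
T = 2πm/(|q|B) = 2π(3.8×10⁻²⁶)/((3.2×10⁻¹⁹)(2.46×10⁻³)) ≈ 3.033×10⁻⁴ s.
pitch = v∥ T = (1.159×10⁵)(3.033×10⁻⁴) ≈ 35.2 m.

p ≈ 35.2 m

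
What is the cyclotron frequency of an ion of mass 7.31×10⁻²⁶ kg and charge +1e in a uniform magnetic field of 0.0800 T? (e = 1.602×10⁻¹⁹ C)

f ≈ 2.79×10⁴ Hz

f = |q|B/(2πm).
f = (1.602×10⁻¹⁹)(0.0800)/(2π·7.31×10⁻²⁶) ≈ 2.79×10⁴ Hz.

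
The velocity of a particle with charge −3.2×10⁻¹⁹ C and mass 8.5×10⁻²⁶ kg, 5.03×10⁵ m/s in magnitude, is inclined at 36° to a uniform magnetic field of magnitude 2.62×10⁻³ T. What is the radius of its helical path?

v⊥ = v sinθ = 5.03×10⁵·sin36° ≈ 2.957×10⁵ m/s.
r = m v⊥/(|q|B) = (8.5×10⁻²⁶)(2.957×10⁵)/((3.2×10⁻¹⁹)(2.62×10⁻³)) ≈ 30.0 m.

r ≈ 30.0 m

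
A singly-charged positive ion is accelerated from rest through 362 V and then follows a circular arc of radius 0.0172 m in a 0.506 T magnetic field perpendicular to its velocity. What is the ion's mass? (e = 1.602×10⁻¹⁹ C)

Combine |q|V = ½mv² and r = mv/(|q|B): eliminate v to get m = qB²r²/(2V).
m = (1.602×10⁻¹⁹)(0.506)²(0.0172)²/(2·362) ≈ 1.68×10⁻²⁶ kg.

m ≈ 1.68×10⁻²⁶ kg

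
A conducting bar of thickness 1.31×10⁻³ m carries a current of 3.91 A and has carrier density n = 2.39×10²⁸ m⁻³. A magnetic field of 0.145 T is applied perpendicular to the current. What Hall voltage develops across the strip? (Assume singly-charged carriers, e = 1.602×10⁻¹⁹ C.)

V_H ≈ 1.13×10⁻⁷ V

V_H = IB/(n e t).
V_H = (3.91)(0.145)/((2.39×10²⁸)(1.602×10⁻¹⁹)(1.31×10⁻³)) ≈ 1.13×10⁻⁷ V.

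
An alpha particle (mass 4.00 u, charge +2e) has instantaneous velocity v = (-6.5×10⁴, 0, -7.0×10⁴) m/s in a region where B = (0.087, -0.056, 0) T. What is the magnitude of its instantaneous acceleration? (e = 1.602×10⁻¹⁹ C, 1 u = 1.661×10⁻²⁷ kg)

v×B = (-3920, -6090, 3640) N/C.
F = q v×B = (3.204×10⁻¹⁹ C)·(-3920, -6090, 3640) = (-1.26×10⁻¹⁵, -1.95×10⁻¹⁵, 1.17×10⁻¹⁵) N.
|a| = |F|/m = 2.597×10⁻¹⁵/6.644×10⁻²⁷ ≈ 3.91×10¹¹ m/s².

|a| ≈ 3.91×10¹¹ m/s²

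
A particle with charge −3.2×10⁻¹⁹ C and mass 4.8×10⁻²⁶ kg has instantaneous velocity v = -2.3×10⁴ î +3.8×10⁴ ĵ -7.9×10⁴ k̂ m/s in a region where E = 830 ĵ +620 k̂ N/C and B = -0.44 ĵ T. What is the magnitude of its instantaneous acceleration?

v×B = (-3.48×10⁴, 0, 1.01×10⁴) N/C.
E + v×B = (-3.48×10⁴, 830, 1.07×10⁴) N/C.
F = q(E + v×B) = (−3.2×10⁻¹⁹ C)·(-3.48×10⁴, 830, 1.07×10⁴) = (1.11×10⁻¹⁴, -2.66×10⁻¹⁶, -3.44×10⁻¹⁵) N.
|a| = |F|/m = 1.165×10⁻¹⁴/4.8×10⁻²⁶ ≈ 2.43×10¹¹ m/s².

|a| ≈ 2.43×10¹¹ m/s²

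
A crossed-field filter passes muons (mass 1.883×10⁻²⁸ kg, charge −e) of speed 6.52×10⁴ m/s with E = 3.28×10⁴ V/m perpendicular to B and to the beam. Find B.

Balance of forces in the selector: qE = qvB ⇒ B = E/v.
B = 3.28×10⁴/6.52×10⁴ = 0.503 T.

B = 0.503 T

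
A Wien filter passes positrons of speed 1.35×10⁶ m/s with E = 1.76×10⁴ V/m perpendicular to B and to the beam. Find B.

Balance of forces in the selector: qE = qvB ⇒ B = E/v.
B = 1.76×10⁴/1.35×10⁶ = 0.0130 T.

B = 0.0130 T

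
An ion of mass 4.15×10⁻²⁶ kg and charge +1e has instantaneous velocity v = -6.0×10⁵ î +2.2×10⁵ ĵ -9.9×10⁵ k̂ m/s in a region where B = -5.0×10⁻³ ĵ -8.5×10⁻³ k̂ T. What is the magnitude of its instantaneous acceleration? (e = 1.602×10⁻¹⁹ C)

|a| ≈ 3.49×10¹⁰ m/s²

v×B = (-6820, -5100, 3000) N/C.
F = q v×B = (1.602×10⁻¹⁹ C)·(-6820, -5100, 3000) = (-1.09×10⁻¹⁵, -8.17×10⁻¹⁶, 4.81×10⁻¹⁶) N.
|a| = |F|/m = 1.446×10⁻¹⁵/4.15×10⁻²⁶ ≈ 3.49×10¹⁰ m/s².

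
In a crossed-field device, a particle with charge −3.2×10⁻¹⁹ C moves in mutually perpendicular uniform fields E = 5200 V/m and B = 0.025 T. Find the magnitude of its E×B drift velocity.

v_d ≈ 2.1×10⁵ m/s

The E×B drift speed is v_d = E/B.
v_d = 5200/0.025 = 2.1×10⁵ m/s.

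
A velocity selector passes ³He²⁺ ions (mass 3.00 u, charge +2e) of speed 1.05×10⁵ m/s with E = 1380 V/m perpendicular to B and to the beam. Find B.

Balance of forces in the selector: qE = qvB ⇒ B = E/v.
B = 1380/1.05×10⁵ = 0.0131 T.

B = 0.0131 T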